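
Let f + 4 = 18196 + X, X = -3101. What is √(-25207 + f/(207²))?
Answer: 2*I*√270019913/207 ≈ 158.77*I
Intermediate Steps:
f = 15091 (f = -4 + (18196 - 3101) = -4 + 15095 = 15091)
√(-25207 + f/(207²)) = √(-25207 + 15091/(207²)) = √(-25207 + 15091/42849) = √(-1080079652/42849) = 2*I*√270019913/207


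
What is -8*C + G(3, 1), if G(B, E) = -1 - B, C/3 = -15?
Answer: 356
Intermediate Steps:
C = -45 (C = 3*(-15) = -45)
-8*C + G(3, 1) = -8*(-45) + (-1 - 1*3) = 360 + (-1 - 3) = 360 - 4 = 356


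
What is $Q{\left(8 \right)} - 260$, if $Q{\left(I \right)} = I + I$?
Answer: $-244$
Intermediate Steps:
$Q{\left(I \right)} = 2 I$
$Q{\left(8 \right)} - 260 = 2 \cdot 8 - 260 = 16 - 260 = -244$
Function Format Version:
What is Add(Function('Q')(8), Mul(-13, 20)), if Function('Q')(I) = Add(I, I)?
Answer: -244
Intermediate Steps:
Function('Q')(I) = Mul(2, I)
Add(Function('Q')(8), Mul(-13, 20)) = Add(Mul(2, 8), Mul(-13, 20)) = Add(16, -260) = -244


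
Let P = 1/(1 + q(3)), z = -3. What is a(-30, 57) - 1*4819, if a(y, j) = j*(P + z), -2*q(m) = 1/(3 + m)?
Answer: -54206/11 ≈ -4927.8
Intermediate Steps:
q(m) = -1/(2*(3 + m))
P = 12/11 (P = 1/(1 - 1/(6 + 2*3)) = 1/(1 - 1/(6 + 6)) = 1/(1 - 1/12) = 1/(11/12) = 12/11 ≈ 1.0909)
a(y, j) = -21*j/11 (a(y, j) = j*(12/11 - 3) = j*(-21/11) = -21*j/11)
a(-30, 57) - 1*4819 = -21/11*57 - 1*4819 = -1197/11 - 4819 = -54206/11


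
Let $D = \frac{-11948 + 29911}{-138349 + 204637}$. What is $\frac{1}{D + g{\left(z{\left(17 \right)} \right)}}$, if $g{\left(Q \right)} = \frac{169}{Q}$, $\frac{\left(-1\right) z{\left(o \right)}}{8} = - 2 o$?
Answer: $\frac{563448}{502769} \approx 1.1207$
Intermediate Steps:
$z{\left(o \right)} = 16 o$ ($z{\left(o \right)} = - 8 \left(- 2 o\right) = 16 o$)
$D = \frac{17963}{66288} \approx 0.27098$
$\frac{1}{D + g{\left(z{\left(17 \right)} \right)}} = \frac{1}{\frac{17963}{66288} + \frac{169}{16 \cdot 17}} = \frac{1}{\frac{17963}{66288} + \frac{169}{272}} = \frac{1}{\frac{502769}{563448}} = \frac{563448}{502769}$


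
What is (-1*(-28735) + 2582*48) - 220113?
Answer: -67442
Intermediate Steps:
(-1*(-28735) + 2582*48) - 220113 = (28735 + 123936) - 220113 = 152671 - 220113 = -67442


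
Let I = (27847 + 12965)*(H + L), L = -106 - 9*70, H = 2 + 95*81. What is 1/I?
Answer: 1/284092332 ≈ 3.5200e-9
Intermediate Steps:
H = 7697 (H = 2 + 7695 = 7697)
L = -736 (L = -106 - 630 = -736)
I = 284092332 (I = (27847 + 12965)*(7697 - 736) = 40812*6961 = 284092332)
1/I = 1/284092332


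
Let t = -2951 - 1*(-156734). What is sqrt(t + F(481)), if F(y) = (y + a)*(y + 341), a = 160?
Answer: sqrt(680685) ≈ 825.04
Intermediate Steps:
t = 153783 (t = -2951 + 156734 = 153783)
F(y) = (160 + y)*(341 + y) (F(y) = (y + 160)*(y + 341) = (160 + y)*(341 + y))
sqrt(t + F(481)) = sqrt(153783 + (54560 + 481**2 + 501*481)) = sqrt(153783 + (54560 + 231361 + 240981)) = sqrt(153783 + 526902) = sqrt(680685)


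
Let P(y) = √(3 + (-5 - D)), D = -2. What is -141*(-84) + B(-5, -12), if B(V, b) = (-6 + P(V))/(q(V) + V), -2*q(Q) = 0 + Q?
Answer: 59232/5 ≈ 11846.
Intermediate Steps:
q(Q) = -Q/2 (q(Q) = -(0 + Q)/2 = -Q/2)
P(y) = 0 (P(y) = √(3 + (-5 - 1*(-2))) = √(3 + (-5 + 2)) = √(3 - 3) = √0 = 0)
B(V, b) = -12/V (B(V, b) = (-6 + 0)/(-V/2 + V) = -6*2/V = -12/V)
-141*(-84) + B(-5, -12) = -141*(-84) - 12/(-5) = 11844 - 12*(-⅕) = 11844 + 12/5 = 59232/5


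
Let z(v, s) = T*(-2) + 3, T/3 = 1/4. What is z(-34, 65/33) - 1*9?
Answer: -15/2 ≈ -7.5000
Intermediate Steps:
T = ¾ (T = 3/4 = 3*(¼) = ¾ ≈ 0.75000)
z(v, s) = 3/2 (z(v, s) = (¾)*(-2) + 3 = -3/2 + 3 = 3/2)
z(-34, 65/33) - 1*9 = 3/2 - 1*9 = 3/2 - 9 = -15/2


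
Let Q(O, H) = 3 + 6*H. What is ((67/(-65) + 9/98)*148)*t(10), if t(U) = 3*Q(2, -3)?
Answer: 3983346/637 ≈ 6253.3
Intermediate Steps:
t(U) = -45 (t(U) = 3*(3 + 6*(-3)) = 3*(3 - 18) = 3*(-15) = -45)
((67/(-65) + 9/98)*148)*t(10) = ((67/(-65) + 9/98)*148)*(-45) = ((67*(-1/65) + 9*(1/98))*148)*(-45) = ((-67/65 + 9/98)*148)*(-45) = -5981/6370*148*(-45) = -442594/3185*(-45) = 3983346/637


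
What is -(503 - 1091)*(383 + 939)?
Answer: 777336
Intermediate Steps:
-(503 - 1091)*(383 + 939) = -(-588)*1322 = -1*(-777336) = 777336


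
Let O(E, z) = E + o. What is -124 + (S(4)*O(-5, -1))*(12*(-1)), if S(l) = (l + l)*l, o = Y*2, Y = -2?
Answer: 3332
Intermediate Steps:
o = -4 (o = -2*2 = -4)
O(E, z) = -4 + E (O(E, z) = E - 4 = -4 + E)
S(l) = 2*l² (S(l) = (2*l)*l = 2*l²)
-124 + (S(4)*O(-5, -1))*(12*(-1)) = -124 + ((2*4²)*(-4 - 5))*(12*(-1)) = -124 + ((2*16)*(-9))*(-12) = -124 + (32*(-9))*(-12) = -124 - 288*(-12) = -124 + 3456 = 3332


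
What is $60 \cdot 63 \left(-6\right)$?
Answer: $-22680$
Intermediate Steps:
$60 \cdot 63 \left(-6\right) = 60 \left(-378\right) = -22680$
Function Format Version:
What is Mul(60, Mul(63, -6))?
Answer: -22680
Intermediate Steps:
Mul(60, Mul(63, -6)) = Mul(60, -378) = -22680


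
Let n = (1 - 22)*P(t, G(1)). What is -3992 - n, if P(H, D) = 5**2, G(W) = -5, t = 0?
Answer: -3467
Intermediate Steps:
P(H, D) = 25
n = -525 (n = (1 - 22)*25 = -21*25 = -525)
-3992 - n = -3992 - 1*(-525) = -3992 + 525 = -3467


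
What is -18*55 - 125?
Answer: -1115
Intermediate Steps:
-18*55 - 125 = -990 - 125 = -1115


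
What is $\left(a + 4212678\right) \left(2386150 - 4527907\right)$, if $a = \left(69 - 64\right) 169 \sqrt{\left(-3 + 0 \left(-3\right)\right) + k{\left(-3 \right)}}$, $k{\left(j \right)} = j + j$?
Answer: $-9022532595246 - 5429353995 i \approx -9.0225 \cdot 10^{12} - 5.4294 \cdot 10^{9} i$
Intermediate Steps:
$k{\left(j \right)} = 2 j$
$a = 2535 i$ ($a = \left(69 - 64\right) 169 \sqrt{\left(-3 + 0 \left(-3\right)\right) + 2 \left(-3\right)} = 5 \cdot 169 \sqrt{\left(-3 + 0\right) - 6} = 845 \sqrt{-3 - 6} = 845 \sqrt{-9} = 845 \cdot 3 i = 2535 i \approx 2535.0 i$)
$\left(a + 4212678\right) \left(2386150 - 4527907\right) = \left(2535 i + 4212678\right) \left(2386150 - 4527907\right) = \left(4212678 + 2535 i\right) \left(-2141757\right) = -9022532595246 - 5429353995 i$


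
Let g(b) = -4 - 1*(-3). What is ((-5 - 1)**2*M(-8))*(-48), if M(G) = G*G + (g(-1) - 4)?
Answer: -101952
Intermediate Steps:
g(b) = -1 (g(b) = -4 + 3 = -1)
M(G) = -5 + G**2 (M(G) = G*G + (-1 - 4) = G**2 - 5 = -5 + G**2)
((-5 - 1)**2*M(-8))*(-48) = ((-5 - 1)**2*(-5 + (-8)**2))*(-48) = ((-6)**2*(-5 + 64))*(-48) = (36*59)*(-48) = 2124*(-48) = -101952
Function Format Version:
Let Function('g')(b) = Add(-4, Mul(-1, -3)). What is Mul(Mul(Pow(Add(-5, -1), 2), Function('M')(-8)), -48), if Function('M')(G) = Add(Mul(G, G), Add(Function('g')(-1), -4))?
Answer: -101952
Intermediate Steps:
Function('g')(b) = -1 (Function('g')(b) = Add(-4, 3) = -1)
Function('M')(G) = Add(-5, Pow(G, 2)) (Function('M')(G) = Add(Mul(G, G), Add(-1, -4)) = Add(Pow(G, 2), -5) = Add(-5, Pow(G, 2)))
Mul(Mul(Pow(Add(-5, -1), 2), Function('M')(-8)), -48) = Mul(Mul(Pow(Add(-5, -1), 2), Add(-5, Pow(-8, 2))), -48) = Mul(Mul(Pow(-6, 2), Add(-5, 64)), -48) = Mul(Mul(36, 59), -48) = Mul(2124, -48) = -101952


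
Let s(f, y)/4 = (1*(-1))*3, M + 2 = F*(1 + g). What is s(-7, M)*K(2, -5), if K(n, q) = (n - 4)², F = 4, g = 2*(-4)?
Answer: -48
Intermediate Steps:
g = -8
M = -30 (M = -2 + 4*(1 - 8) = -2 + 4*(-7) = -2 - 28 = -30)
s(f, y) = -12 (s(f, y) = 4*((1*(-1))*3) = 4*(-1*3) = 4*(-3) = -12)
K(n, q) = (-4 + n)²
s(-7, M)*K(2, -5) = -12*(-4 + 2)² = -12*(-2)² = -12*4 = -48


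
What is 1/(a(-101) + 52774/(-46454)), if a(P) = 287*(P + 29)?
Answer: -23227/479989115 ≈ -4.8391e-5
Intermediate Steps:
a(P) = 8323 + 287*P (a(P) = 287*(29 + P) = 8323 + 287*P)
1/(a(-101) + 52774/(-46454)) = 1/((8323 + 287*(-101)) + 52774/(-46454)) = 1/((8323 - 28987) + 52774*(-1/46454)) = 1/(-20664 - 26387/23227) = 1/(-479989115/23227) = -23227/479989115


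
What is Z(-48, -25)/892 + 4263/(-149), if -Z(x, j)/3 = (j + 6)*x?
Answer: -1052565/33227 ≈ -31.678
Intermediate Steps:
Z(x, j) = -3*x*(6 + j) (Z(x, j) = -3*(j + 6)*x = -3*(6 + j)*x = -3*x*(6 + j))
Z(-48, -25)/892 + 4263/(-149) = -3*(-48)*(6 - 25)/892 + 4263/(-149) = -3*(-48)*(-19)*(1/892) + 4263*(-1/149) = -2736*1/892 - 4263/149 = -684/223 - 4263/149 = -1052565/33227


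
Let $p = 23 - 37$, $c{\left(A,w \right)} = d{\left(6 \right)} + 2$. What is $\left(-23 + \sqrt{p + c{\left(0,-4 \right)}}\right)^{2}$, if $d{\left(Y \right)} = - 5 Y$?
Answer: $\left(23 - i \sqrt{42}\right)^{2} \approx 487.0 - 298.11 i$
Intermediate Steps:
$c{\left(A,w \right)} = -28$ ($c{\left(A,w \right)} = \left(-5\right) 6 + 2 = -30 + 2 = -28$)
$p = -14$
$\left(-23 + \sqrt{p + c{\left(0,-4 \right)}}\right)^{2} = \left(-23 + \sqrt{-14 - 28}\right)^{2} = \left(-23 + \sqrt{-42}\right)^{2} = \left(-23 + i \sqrt{42}\right)^{2}$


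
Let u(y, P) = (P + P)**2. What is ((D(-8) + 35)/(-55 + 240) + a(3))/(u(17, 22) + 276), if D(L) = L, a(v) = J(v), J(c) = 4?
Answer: 767/409220 ≈ 0.0018743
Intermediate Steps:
a(v) = 4
u(y, P) = 4*P**2 (u(y, P) = (2*P)**2 = 4*P**2)
((D(-8) + 35)/(-55 + 240) + a(3))/(u(17, 22) + 276) = ((-8 + 35)/(-55 + 240) + 4)/(4*22**2 + 276) = (27/185 + 4)/(4*484 + 276) = (27*(1/185) + 4)/(1936 + 276) = (27/185 + 4)/2212 = (767/185)*(1/2212) = 767/409220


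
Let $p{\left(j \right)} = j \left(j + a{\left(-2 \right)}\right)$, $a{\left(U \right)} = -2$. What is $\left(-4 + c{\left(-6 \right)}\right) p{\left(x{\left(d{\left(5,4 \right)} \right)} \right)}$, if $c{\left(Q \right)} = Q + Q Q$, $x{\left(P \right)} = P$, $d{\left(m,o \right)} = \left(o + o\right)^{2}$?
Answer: $103168$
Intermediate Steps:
$d{\left(m,o \right)} = 4 o^{2}$ ($d{\left(m,o \right)} = \left(2 o\right)^{2} = 4 o^{2}$)
$c{\left(Q \right)} = Q + Q^{2}$
$p{\left(j \right)} = j \left(-2 + j\right)$ ($p{\left(j \right)} = j \left(j - 2\right) = j \left(-2 + j\right)$)
$\left(-4 + c{\left(-6 \right)}\right) p{\left(x{\left(d{\left(5,4 \right)} \right)} \right)} = \left(-4 - 6 \left(1 - 6\right)\right) 4 \cdot 4^{2} \left(-2 + 4 \cdot 4^{2}\right) = \left(-4 - -30\right) 4 \cdot 16 \left(-2 + 4 \cdot 16\right) = \left(-4 + 30\right) 64 \left(-2 + 64\right) = 26 \cdot 64 \cdot 62 = 26 \cdot 3968 = 103168$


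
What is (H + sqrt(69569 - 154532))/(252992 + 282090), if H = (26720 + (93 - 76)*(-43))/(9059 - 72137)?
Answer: -8663/11250634132 + I*sqrt(84963)/535082 ≈ -7.7e-7 + 0.00054475*I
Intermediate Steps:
H = -8663/21026 (H = (26720 + 17*(-43))/(-63078) = (26720 - 731)*(-1/63078) = 25989*(-1/63078) = -8663/21026 ≈ -0.41201)
(H + sqrt(69569 - 154532))/(252992 + 282090) = (-8663/21026 + sqrt(69569 - 154532))/(252992 + 282090) = (-8663/21026 + sqrt(-84963))/535082 = (-8663/21026 + I*sqrt(84963))*(1/535082) = -8663/11250634132 + I*sqrt(84963)/535082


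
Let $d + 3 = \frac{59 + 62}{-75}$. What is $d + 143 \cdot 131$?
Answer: $\frac{1404629}{75} \approx 18728.0$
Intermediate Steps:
$d = - \frac{346}{75}$ ($d = -3 + \frac{59 + 62}{-75} = -3 + 121 \left(- \frac{1}{75}\right) = -3 - \frac{121}{75} = - \frac{346}{75} \approx -4.6133$)
$d + 143 \cdot 131 = - \frac{346}{75} + 143 \cdot 131 = - \frac{346}{75} + 18733 = \frac{1404629}{75}$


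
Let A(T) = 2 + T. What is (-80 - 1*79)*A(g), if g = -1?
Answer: -159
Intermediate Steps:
(-80 - 1*79)*A(g) = (-80 - 1*79)*(2 - 1) = (-80 - 79)*1 = -159*1 = -159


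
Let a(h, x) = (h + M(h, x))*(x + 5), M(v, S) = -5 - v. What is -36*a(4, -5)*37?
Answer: 0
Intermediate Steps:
a(h, x) = -25 - 5*x (a(h, x) = (h + (-5 - h))*(x + 5) = -5*(5 + x) = -25 - 5*x)
-36*a(4, -5)*37 = -36*(-25 - 5*(-5))*37 = -36*(-25 + 25)*37 = -36*0*37 = 0*37 = 0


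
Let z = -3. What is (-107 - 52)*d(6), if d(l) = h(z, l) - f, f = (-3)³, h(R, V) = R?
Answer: -3816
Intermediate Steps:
f = -27
d(l) = 24 (d(l) = -3 - 1*(-27) = -3 + 27 = 24)
(-107 - 52)*d(6) = (-107 - 52)*24 = -159*24 = -3816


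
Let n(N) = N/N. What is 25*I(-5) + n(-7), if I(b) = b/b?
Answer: 26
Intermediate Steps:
I(b) = 1
n(N) = 1
25*I(-5) + n(-7) = 25*1 + 1 = 25 + 1 = 26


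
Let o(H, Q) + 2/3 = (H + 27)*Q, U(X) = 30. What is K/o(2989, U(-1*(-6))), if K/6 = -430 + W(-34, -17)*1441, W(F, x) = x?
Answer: -224343/135719 ≈ -1.6530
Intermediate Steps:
o(H, Q) = -⅔ + Q*(27 + H) (o(H, Q) = -⅔ + (H + 27)*Q = -⅔ + (27 + H)*Q = -⅔ + Q*(27 + H))
K = -149562 (K = 6*(-430 - 17*1441) = 6*(-430 - 24497) = 6*(-24927) = -149562)
K/o(2989, U(-1*(-6))) = -149562/(-⅔ + 27*30 + 2989*30) = -149562/(-⅔ + 810 + 89670) = -149562/271438/3 = -149562*3/271438 = -224343/135719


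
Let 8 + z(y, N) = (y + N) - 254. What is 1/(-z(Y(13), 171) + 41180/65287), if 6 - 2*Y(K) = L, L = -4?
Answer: 65287/5655862 ≈ 0.011543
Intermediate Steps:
Y(K) = 5 (Y(K) = 3 - 1/2*(-4) = 3 + 2 = 5)
z(y, N) = -262 + N + y (z(y, N) = -8 + ((y + N) - 254) = -8 + ((N + y) - 254) = -8 + (-254 + N + y) = -262 + N + y)
1/(-z(Y(13), 171) + 41180/65287) = 1/(-(-262 + 171 + 5) + 41180/65287) = 1/(-1*(-86) + 41180*(1/65287)) = 1/(86 + 41180/65287) = 1/(5655862/65287) = 65287/5655862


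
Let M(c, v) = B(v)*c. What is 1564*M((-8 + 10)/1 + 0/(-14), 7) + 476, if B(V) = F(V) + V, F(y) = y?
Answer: 44268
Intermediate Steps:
B(V) = 2*V (B(V) = V + V = 2*V)
M(c, v) = 2*c*v (M(c, v) = (2*v)*c = 2*c*v)
1564*M((-8 + 10)/1 + 0/(-14), 7) + 476 = 1564*(2*((-8 + 10)/1 + 0/(-14))*7) + 476 = 1564*(2*(2*1 + 0*(-1/14))*7) + 476 = 1564*(2*(2 + 0)*7) + 476 = 1564*(2*2*7) + 476 = 1564*28 + 476 = 43792 + 476 = 44268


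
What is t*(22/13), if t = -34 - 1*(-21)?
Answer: -22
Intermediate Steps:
t = -13 (t = -34 + 21 = -13)
t*(22/13) = -286/13 = -13*22/13 = -22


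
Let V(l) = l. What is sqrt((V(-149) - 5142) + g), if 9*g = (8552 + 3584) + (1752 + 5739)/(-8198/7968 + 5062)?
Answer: I*sqrt(14424759952602501827)/60488727 ≈ 62.788*I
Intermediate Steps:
g = 244726907768/181466181 (g = ((8552 + 3584) + (1752 + 5739)/(-8198/7968 + 5062))/9 = (12136 + 7491/(-8198*1/7968 + 5062))/9 = (12136 + 7491/(-4099/3984 + 5062))/9 = (12136 + 7491/(20162909/3984))/9 = (12136 + 7491*(3984/20162909))/9 = (12136 + 29844144/20162909)/9 = (1/9)*(244726907768/20162909) = 244726907768/181466181 ≈ 1348.6)
sqrt((V(-149) - 5142) + g) = sqrt((-149 - 5142) + 244726907768/181466181) = sqrt(-5291 + 244726907768/181466181) = sqrt(-715410655903/181466181) = I*sqrt(14424759952602501827)/60488727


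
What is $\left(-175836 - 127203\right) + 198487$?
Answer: $-104552$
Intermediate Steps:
$\left(-175836 - 127203\right) + 198487 = -303039 + 198487 = -104552$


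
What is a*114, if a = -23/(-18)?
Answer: 437/3 ≈ 145.67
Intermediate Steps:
a = 23/18 (a = -23*(-1/18) = 23/18 ≈ 1.2778)
a*114 = (23/18)*114 = 437/3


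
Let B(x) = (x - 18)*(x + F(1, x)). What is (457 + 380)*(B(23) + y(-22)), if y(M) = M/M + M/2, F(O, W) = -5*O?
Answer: 66960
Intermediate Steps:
B(x) = (-18 + x)*(-5 + x) (B(x) = (x - 18)*(x - 5*1) = (-18 + x)*(x - 5) = (-18 + x)*(-5 + x))
y(M) = 1 + M/2 (y(M) = 1 + M*(1/2) = 1 + M/2)
(457 + 380)*(B(23) + y(-22)) = (457 + 380)*((90 + 23**2 - 23*23) + (1 + (1/2)*(-22))) = 837*((90 + 529 - 529) + (1 - 11)) = 837*(90 - 10) = 837*80 = 66960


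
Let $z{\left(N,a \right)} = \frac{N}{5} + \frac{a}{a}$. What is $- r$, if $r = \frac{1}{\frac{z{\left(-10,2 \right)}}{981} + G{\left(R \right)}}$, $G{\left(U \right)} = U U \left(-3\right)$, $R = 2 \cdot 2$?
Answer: $\frac{981}{47089} \approx 0.020833$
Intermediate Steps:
$z{\left(N,a \right)} = 1 + \frac{N}{5}$ ($z{\left(N,a \right)} = N \frac{1}{5} + 1 = \frac{N}{5} + 1 = 1 + \frac{N}{5}$)
$R = 4$
$G{\left(U \right)} = - 3 U^{2}$ ($G{\left(U \right)} = U^{2} \left(-3\right) = - 3 U^{2}$)
$r = - \frac{981}{47089}$ ($r = \frac{1}{\frac{1 + \frac{1}{5} \left(-10\right)}{981} - 3 \cdot 4^{2}} = \frac{1}{\left(1 - 2\right) \frac{1}{981} - 48} = \frac{1}{\left(-1\right) \frac{1}{981} - 48} = \frac{1}{- \frac{1}{981} - 48} = \frac{1}{- \frac{47089}{981}} = - \frac{981}{47089} \approx -0.020833$)
$- r = \left(-1\right) \left(- \frac{981}{47089}\right) = \frac{981}{47089}$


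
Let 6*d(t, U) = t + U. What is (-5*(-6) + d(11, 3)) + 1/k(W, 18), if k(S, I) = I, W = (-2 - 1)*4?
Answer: 583/18 ≈ 32.389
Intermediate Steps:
W = -12 (W = -3*4 = -12)
d(t, U) = U/6 + t/6 (d(t, U) = (t + U)/6 = (U + t)/6 = U/6 + t/6)
(-5*(-6) + d(11, 3)) + 1/k(W, 18) = (-5*(-6) + ((⅙)*3 + (⅙)*11)) + 1/18 = (30 + (½ + 11/6)) + 1/18 = (30 + 7/3) + 1/18 = 97/3 + 1/18 = 583/18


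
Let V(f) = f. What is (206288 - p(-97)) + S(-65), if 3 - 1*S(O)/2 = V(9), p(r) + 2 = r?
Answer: 206375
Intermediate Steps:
p(r) = -2 + r
S(O) = -12 (S(O) = 6 - 2*9 = 6 - 18 = -12)
(206288 - p(-97)) + S(-65) = (206288 - (-2 - 97)) - 12 = (206288 - 1*(-99)) - 12 = (206288 + 99) - 12 = 206387 - 12 = 206375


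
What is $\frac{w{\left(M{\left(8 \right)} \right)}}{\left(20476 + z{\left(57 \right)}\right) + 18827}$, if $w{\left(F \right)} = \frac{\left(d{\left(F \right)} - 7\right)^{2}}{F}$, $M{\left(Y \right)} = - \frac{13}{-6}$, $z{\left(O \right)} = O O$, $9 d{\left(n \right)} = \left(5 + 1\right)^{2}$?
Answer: $\frac{1}{10244} \approx 9.7618 \cdot 10^{-5}$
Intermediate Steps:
$d{\left(n \right)} = 4$ ($d{\left(n \right)} = \frac{\left(5 + 1\right)^{2}}{9} = \frac{6^{2}}{9} = \frac{1}{9} \cdot 36 = 4$)
$z{\left(O \right)} = O^{2}$
$M{\left(Y \right)} = \frac{13}{6}$ ($M{\left(Y \right)} = \left(-13\right) \left(- \frac{1}{6}\right) = \frac{13}{6}$)
$w{\left(F \right)} = \frac{9}{F}$ ($w{\left(F \right)} = \frac{\left(4 - 7\right)^{2}}{F} = \frac{\left(-3\right)^{2}}{F} = \frac{9}{F}$)
$\frac{w{\left(M{\left(8 \right)} \right)}}{\left(20476 + z{\left(57 \right)}\right) + 18827} = \frac{9 \frac{1}{\frac{13}{6}}}{\left(20476 + 57^{2}\right) + 18827} = \frac{9 \cdot \frac{6}{13}}{\left(20476 + 3249\right) + 18827} = \frac{54}{13 \left(23725 + 18827\right)} = \frac{54}{13 \cdot 42552} = \frac{54}{13} \cdot \frac{1}{42552} = \frac{1}{10244}$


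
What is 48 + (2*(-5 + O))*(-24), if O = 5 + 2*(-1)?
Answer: 144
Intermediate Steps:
O = 3 (O = 5 - 2 = 3)
48 + (2*(-5 + O))*(-24) = 48 + (2*(-5 + 3))*(-24) = 48 + (2*(-2))*(-24) = 48 - 4*(-24) = 48 + 96 = 144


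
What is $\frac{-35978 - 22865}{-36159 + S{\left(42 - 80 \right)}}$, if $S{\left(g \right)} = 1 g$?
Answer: $\frac{58843}{36197} \approx 1.6256$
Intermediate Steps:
$S{\left(g \right)} = g$
$\frac{-35978 - 22865}{-36159 + S{\left(42 - 80 \right)}} = \frac{-35978 - 22865}{-36159 + \left(42 - 80\right)} = - \frac{58843}{-36159 + \left(42 - 80\right)} = - \frac{58843}{-36159 - 38} = - \frac{58843}{-36197} = \left(-58843\right) \left(- \frac{1}{36197}\right) = \frac{58843}{36197}$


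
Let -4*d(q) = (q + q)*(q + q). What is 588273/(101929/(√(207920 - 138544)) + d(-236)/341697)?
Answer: 776700069416348184576/1213047428668838516753 + 112015724923195732226448*√271/1213047428668838516753 ≈ 1520.8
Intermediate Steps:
d(q) = -q² (d(q) = -(q + q)*(q + q)/4 = -2*q*2*q/4 = -q²)
588273/(101929/(√(207920 - 138544)) + d(-236)/341697) = 588273/(101929/(√(207920 - 138544)) - 1*(-236)²/341697) = 588273/(101929/(√69376) - 1*55696*(1/341697)) = 588273/(101929/((16*√271)) - 55696*1/341697) = 588273/(101929*(√271/4336) - 55696/341697) = 588273/(101929*√271/4336 - 55696/341697) = 588273/(-55696/341697 + 101929*√271/4336)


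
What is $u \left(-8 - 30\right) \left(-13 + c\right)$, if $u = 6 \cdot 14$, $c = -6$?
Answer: $60648$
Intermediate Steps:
$u = 84$
$u \left(-8 - 30\right) \left(-13 + c\right) = 84 \left(-8 - 30\right) \left(-13 - 6\right) = 84 \left(\left(-38\right) \left(-19\right)\right) = 84 \cdot 722 = 60648$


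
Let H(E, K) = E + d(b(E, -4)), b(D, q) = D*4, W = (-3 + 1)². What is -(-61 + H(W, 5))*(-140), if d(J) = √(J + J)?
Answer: -7980 + 560*√2 ≈ -7188.0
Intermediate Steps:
W = 4 (W = (-2)² = 4)
b(D, q) = 4*D
d(J) = √2*√J (d(J) = √(2*J) = √2*√J)
H(E, K) = E + 2*√2*√E (H(E, K) = E + √2*√(4*E) = E + √2*(2*√E) = E + 2*√2*√E)
-(-61 + H(W, 5))*(-140) = -(-61 + (4 + 2*√2*√4))*(-140) = -(-61 + (4 + 2*√2*2))*(-140) = -(-61 + (4 + 4*√2))*(-140) = -(-57 + 4*√2)*(-140) = -(7980 - 560*√2) = -7980 + 560*√2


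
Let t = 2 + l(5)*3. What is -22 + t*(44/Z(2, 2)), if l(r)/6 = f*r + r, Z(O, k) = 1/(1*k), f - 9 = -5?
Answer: 39754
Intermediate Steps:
f = 4 (f = 9 - 5 = 4)
Z(O, k) = 1/k
l(r) = 30*r (l(r) = 6*(4*r + r) = 6*(5*r) = 30*r)
t = 452 (t = 2 + (30*5)*3 = 2 + 150*3 = 2 + 450 = 452)
-22 + t*(44/Z(2, 2)) = -22 + 452*(44/(1/2)) = -22 + 452*(44/(½)) = -22 + 452*(44*2) = -22 + 452*88 = -22 + 39776 = 39754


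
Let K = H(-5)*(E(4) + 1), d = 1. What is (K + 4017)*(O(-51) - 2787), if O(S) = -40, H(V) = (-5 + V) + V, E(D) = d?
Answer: -11271249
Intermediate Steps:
E(D) = 1
H(V) = -5 + 2*V
K = -30 (K = (-5 + 2*(-5))*(1 + 1) = (-5 - 10)*2 = -15*2 = -30)
(K + 4017)*(O(-51) - 2787) = (-30 + 4017)*(-40 - 2787) = 3987*(-2827) = -11271249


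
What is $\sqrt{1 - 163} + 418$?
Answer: $418 + 9 i \sqrt{2} \approx 418.0 + 12.728 i$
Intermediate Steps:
$\sqrt{1 - 163} + 418 = \sqrt{-162} + 418 = 9 i \sqrt{2} + 418 = 418 + 9 i \sqrt{2}$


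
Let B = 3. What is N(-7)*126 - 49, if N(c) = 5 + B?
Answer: 959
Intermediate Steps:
N(c) = 8 (N(c) = 5 + 3 = 8)
N(-7)*126 - 49 = 8*126 - 49 = 1008 - 49 = 959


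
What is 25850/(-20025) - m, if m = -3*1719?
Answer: 4129723/801 ≈ 5155.7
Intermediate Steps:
m = -5157
25850/(-20025) - m = 25850/(-20025) - 1*(-5157) = 25850*(-1/20025) + 5157 = -1034/801 + 5157 = 4129723/801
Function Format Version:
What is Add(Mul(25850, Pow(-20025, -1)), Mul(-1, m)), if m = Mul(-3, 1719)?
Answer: Rational(4129723, 801) ≈ 5155.7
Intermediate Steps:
m = -5157
Add(Mul(25850, Pow(-20025, -1)), Mul(-1, m)) = Add(Mul(25850, Pow(-20025, -1)), Mul(-1, -5157)) = Add(Mul(25850, Rational(-1, 20025)), 5157) = Add(Rational(-1034, 801), 5157) = Rational(4129723, 801)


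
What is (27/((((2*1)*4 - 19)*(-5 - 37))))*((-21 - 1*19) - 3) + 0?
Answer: -387/154 ≈ -2.5130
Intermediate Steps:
(27/((((2*1)*4 - 19)*(-5 - 37))))*((-21 - 1*19) - 3) + 0 = (27/(((2*4 - 19)*(-42))))*((-21 - 19) - 3) + 0 = (27/(((8 - 19)*(-42))))*(-40 - 3) + 0 = (27/((-11*(-42))))*(-43) + 0 = (27/462)*(-43) + 0 = (27*(1/462))*(-43) + 0 = (9/154)*(-43) + 0 = -387/154 + 0 = -387/154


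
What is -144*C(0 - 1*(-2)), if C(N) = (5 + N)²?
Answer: -7056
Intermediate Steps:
-144*C(0 - 1*(-2)) = -144*(5 + (0 - 1*(-2)))² = -144*(5 + (0 + 2))² = -144*(5 + 2)² = -144*7² = -144*49 = -7056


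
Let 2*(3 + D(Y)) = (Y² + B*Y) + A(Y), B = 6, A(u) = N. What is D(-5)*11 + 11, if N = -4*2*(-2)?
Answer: 77/2 ≈ 38.500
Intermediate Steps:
N = 16 (N = -8*(-2) = 16)
A(u) = 16
D(Y) = 5 + Y²/2 + 3*Y (D(Y) = -3 + ((Y² + 6*Y) + 16)/2 = -3 + (16 + Y² + 6*Y)/2 = -3 + (8 + Y²/2 + 3*Y) = 5 + Y²/2 + 3*Y)
D(-5)*11 + 11 = (5 + (½)*(-5)² + 3*(-5))*11 + 11 = (5 + (½)*25 - 15)*11 + 11 = (5 + 25/2 - 15)*11 + 11 = (5/2)*11 + 11 = 55/2 + 11 = 77/2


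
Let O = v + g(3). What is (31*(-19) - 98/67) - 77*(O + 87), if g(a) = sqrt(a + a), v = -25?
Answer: -359419/67 - 77*sqrt(6) ≈ -5553.1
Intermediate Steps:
g(a) = sqrt(2)*sqrt(a) (g(a) = sqrt(2*a) = sqrt(2)*sqrt(a))
O = -25 + sqrt(6) (O = -25 + sqrt(2)*sqrt(3) = -25 + sqrt(6) ≈ -22.551)
(31*(-19) - 98/67) - 77*(O + 87) = (31*(-19) - 98/67) - 77*((-25 + sqrt(6)) + 87) = (-589 - 98*1/67) - 77*(62 + sqrt(6)) = (-589 - 98/67) - (4774 + 77*sqrt(6)) = -39561/67 + (-4774 - 77*sqrt(6)) = -359419/67 - 77*sqrt(6)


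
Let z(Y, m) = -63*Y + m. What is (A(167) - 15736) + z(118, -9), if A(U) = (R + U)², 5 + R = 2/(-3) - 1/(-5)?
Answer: 655654/225 ≈ 2914.0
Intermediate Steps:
R = -82/15 (R = -5 + (2/(-3) - 1/(-5)) = -5 + (2*(-⅓) - 1*(-⅕)) = -5 + (-⅔ + ⅕) = -5 - 7/15 = -82/15 ≈ -5.4667)
z(Y, m) = m - 63*Y
A(U) = (-82/15 + U)²
(A(167) - 15736) + z(118, -9) = ((-82 + 15*167)²/225 - 15736) + (-9 - 63*118) = ((-82 + 2505)²/225 - 15736) + (-9 - 7434) = ((1/225)*2423² - 15736) - 7443 = ((1/225)*5870929 - 15736) - 7443 = (5870929/225 - 15736) - 7443 = 2330329/225 - 7443 = 655654/225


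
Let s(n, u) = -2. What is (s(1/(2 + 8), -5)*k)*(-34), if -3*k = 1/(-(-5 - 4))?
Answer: -68/27 ≈ -2.5185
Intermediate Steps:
k = -1/27 (k = -(-1/(-5 - 4))/3 = -1/(3*((-1*(-9)))) = -⅓/9 = -⅓*⅑ = -1/27 ≈ -0.037037)
(s(1/(2 + 8), -5)*k)*(-34) = -2*(-1/27)*(-34) = (2/27)*(-34) = -68/27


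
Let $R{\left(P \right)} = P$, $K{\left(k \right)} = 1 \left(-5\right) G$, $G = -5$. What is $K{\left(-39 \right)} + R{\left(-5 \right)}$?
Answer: $20$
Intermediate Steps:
$K{\left(k \right)} = 25$ ($K{\left(k \right)} = 1 \left(-5\right) \left(-5\right) = \left(-5\right) \left(-5\right) = 25$)
$K{\left(-39 \right)} + R{\left(-5 \right)} = 25 - 5 = 20$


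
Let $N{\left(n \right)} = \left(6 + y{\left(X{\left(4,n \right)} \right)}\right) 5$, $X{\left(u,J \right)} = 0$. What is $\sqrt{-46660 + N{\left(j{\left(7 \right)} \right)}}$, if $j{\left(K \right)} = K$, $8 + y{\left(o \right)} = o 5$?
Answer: $i \sqrt{46670} \approx 216.03 i$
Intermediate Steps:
$y{\left(o \right)} = -8 + 5 o$ ($y{\left(o \right)} = -8 + o 5 = -8 + 5 o$)
$N{\left(n \right)} = -10$ ($N{\left(n \right)} = \left(6 + \left(-8 + 5 \cdot 0\right)\right) 5 = \left(6 + \left(-8 + 0\right)\right) 5 = \left(6 - 8\right) 5 = \left(-2\right) 5 = -10$)
$\sqrt{-46660 + N{\left(j{\left(7 \right)} \right)}} = \sqrt{-46660 - 10} = \sqrt{-46670} = i \sqrt{46670}$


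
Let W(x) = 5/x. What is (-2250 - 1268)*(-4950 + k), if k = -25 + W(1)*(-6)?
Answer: 17607590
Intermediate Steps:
k = -55 (k = -25 + (5/1)*(-6) = -25 + (5*1)*(-6) = -25 + 5*(-6) = -25 - 30 = -55)
(-2250 - 1268)*(-4950 + k) = (-2250 - 1268)*(-4950 - 55) = -3518*(-5005) = 17607590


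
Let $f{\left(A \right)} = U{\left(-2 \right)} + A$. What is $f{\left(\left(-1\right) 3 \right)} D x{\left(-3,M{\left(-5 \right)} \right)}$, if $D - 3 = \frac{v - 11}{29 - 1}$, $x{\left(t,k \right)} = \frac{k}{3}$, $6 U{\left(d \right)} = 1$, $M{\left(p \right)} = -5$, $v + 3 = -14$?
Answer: $\frac{85}{9} \approx 9.4444$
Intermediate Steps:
$v = -17$ ($v = -3 - 14 = -17$)
$U{\left(d \right)} = \frac{1}{6}$ ($U{\left(d \right)} = \frac{1}{6} \cdot 1 = \frac{1}{6}$)
$x{\left(t,k \right)} = \frac{k}{3}$ ($x{\left(t,k \right)} = k \frac{1}{3} = \frac{k}{3}$)
$D = 2$ ($D = 3 + \frac{-17 - 11}{29 - 1} = 3 - \frac{28}{28} = 3 - 1 = 2$)
$f{\left(A \right)} = \frac{1}{6} + A$
$f{\left(\left(-1\right) 3 \right)} D x{\left(-3,M{\left(-5 \right)} \right)} = \left(\frac{1}{6} - 3\right) 2 \cdot \frac{1}{3} \left(-5\right) = \left(\frac{1}{6} - 3\right) 2 \left(- \frac{5}{3}\right) = \left(- \frac{17}{6}\right) 2 \left(- \frac{5}{3}\right) = \left(- \frac{17}{3}\right) \left(- \frac{5}{3}\right) = \frac{85}{9}$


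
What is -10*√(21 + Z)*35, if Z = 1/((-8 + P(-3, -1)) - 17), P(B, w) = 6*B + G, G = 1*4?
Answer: -350*√31902/39 ≈ -1602.9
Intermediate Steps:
G = 4
P(B, w) = 4 + 6*B (P(B, w) = 6*B + 4 = 4 + 6*B)
Z = -1/39 (Z = 1/((-8 + (4 + 6*(-3))) - 17) = 1/((-8 + (4 - 18)) - 17) = 1/((-8 - 14) - 17) = 1/(-22 - 17) = 1/(-39) = -1/39 ≈ -0.025641)
-10*√(21 + Z)*35 = -10*√(21 - 1/39)*35 = -10*√31902/39*35 = -350*√31902/39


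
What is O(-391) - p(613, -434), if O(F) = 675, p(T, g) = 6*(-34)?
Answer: 879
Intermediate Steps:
p(T, g) = -204
O(-391) - p(613, -434) = 675 - 1*(-204) = 675 + 204 = 879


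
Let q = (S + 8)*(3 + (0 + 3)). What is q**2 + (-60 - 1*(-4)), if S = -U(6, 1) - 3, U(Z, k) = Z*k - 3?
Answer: 88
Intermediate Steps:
U(Z, k) = -3 + Z*k
S = -6 (S = -(-3 + 6*1) - 3 = -(-3 + 6) - 3 = -1*3 - 3 = -3 - 3 = -6)
q = 12 (q = (-6 + 8)*(3 + (0 + 3)) = 2*(3 + 3) = 2*6 = 12)
q**2 + (-60 - 1*(-4)) = 12**2 + (-60 - 1*(-4)) = 144 + (-60 + 4) = 144 - 56 = 88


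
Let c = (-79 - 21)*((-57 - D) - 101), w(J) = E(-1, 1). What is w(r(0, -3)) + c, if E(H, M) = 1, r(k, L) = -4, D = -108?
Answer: 5001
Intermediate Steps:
w(J) = 1
c = 5000 (c = (-79 - 21)*((-57 - 1*(-108)) - 101) = -100*((-57 + 108) - 101) = -100*(51 - 101) = -100*(-50) = 5000)
w(r(0, -3)) + c = 1 + 5000 = 5001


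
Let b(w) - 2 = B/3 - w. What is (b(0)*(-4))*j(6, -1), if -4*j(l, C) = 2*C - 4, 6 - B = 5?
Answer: -14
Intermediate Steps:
B = 1 (B = 6 - 1*5 = 6 - 5 = 1)
j(l, C) = 1 - C/2 (j(l, C) = -(2*C - 4)/4 = -(-4 + 2*C)/4 = 1 - C/2)
b(w) = 7/3 - w (b(w) = 2 + (1/3 - w) = 2 + (1*(⅓) - w) = 2 + (⅓ - w) = 7/3 - w)
(b(0)*(-4))*j(6, -1) = ((7/3 - 1*0)*(-4))*(1 - ½*(-1)) = ((7/3 + 0)*(-4))*(1 + ½) = ((7/3)*(-4))*(3/2) = -28/3*3/2 = -14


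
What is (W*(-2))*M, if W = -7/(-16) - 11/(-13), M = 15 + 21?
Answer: -2403/26 ≈ -92.423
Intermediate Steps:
M = 36
W = 267/208 (W = -7*(-1/16) - 11*(-1/13) = 7/16 + 11/13 = 267/208 ≈ 1.2837)
(W*(-2))*M = ((267/208)*(-2))*36 = -267/104*36 = -2403/26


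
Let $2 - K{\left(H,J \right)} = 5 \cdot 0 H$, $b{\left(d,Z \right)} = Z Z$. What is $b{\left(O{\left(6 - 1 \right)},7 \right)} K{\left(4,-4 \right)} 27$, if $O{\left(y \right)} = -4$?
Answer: $2646$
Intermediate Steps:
$b{\left(d,Z \right)} = Z^{2}$
$K{\left(H,J \right)} = 2$ ($K{\left(H,J \right)} = 2 - 5 \cdot 0 H = 2 - 0 H = 2 - 0 = 2 + 0 = 2$)
$b{\left(O{\left(6 - 1 \right)},7 \right)} K{\left(4,-4 \right)} 27 = 7^{2} \cdot 2 \cdot 27 = 49 \cdot 2 \cdot 27 = 98 \cdot 27 = 2646$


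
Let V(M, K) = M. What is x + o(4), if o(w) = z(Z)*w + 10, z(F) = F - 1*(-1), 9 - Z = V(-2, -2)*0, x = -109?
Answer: -59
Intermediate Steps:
Z = 9 (Z = 9 - (-2)*0 = 9 - 1*0 = 9 + 0 = 9)
z(F) = 1 + F (z(F) = F + 1 = 1 + F)
o(w) = 10 + 10*w (o(w) = (1 + 9)*w + 10 = 10*w + 10 = 10 + 10*w)
x + o(4) = -109 + (10 + 10*4) = -109 + (10 + 40) = -109 + 50 = -59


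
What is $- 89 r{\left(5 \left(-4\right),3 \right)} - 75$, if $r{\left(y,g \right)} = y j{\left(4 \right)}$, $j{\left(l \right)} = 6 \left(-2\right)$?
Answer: $-21435$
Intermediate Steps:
$j{\left(l \right)} = -12$
$r{\left(y,g \right)} = - 12 y$ ($r{\left(y,g \right)} = y \left(-12\right) = - 12 y$)
$- 89 r{\left(5 \left(-4\right),3 \right)} - 75 = - 89 \left(- 12 \cdot 5 \left(-4\right)\right) - 75 = - 89 \left(\left(-12\right) \left(-20\right)\right) - 75 = \left(-89\right) 240 - 75 = -21360 - 75 = -21435$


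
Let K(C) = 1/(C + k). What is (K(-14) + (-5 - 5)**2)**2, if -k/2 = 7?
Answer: 7834401/784 ≈ 9992.9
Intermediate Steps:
k = -14 (k = -2*7 = -14)
K(C) = 1/(-14 + C) (K(C) = 1/(C - 14) = 1/(-14 + C))
(K(-14) + (-5 - 5)**2)**2 = (1/(-14 - 14) + (-5 - 5)**2)**2 = (1/(-28) + (-10)**2)**2 = (-1/28 + 100)**2 = (2799/28)**2 = 7834401/784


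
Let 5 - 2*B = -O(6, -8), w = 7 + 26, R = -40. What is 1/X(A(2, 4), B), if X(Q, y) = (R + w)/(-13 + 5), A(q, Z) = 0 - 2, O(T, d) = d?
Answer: 8/7 ≈ 1.1429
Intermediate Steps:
w = 33
A(q, Z) = -2
B = -3/2 (B = 5/2 - (-1)*(-8)/2 = 5/2 - ½*8 = 5/2 - 4 = -3/2 ≈ -1.5000)
X(Q, y) = 7/8 (X(Q, y) = (-40 + 33)/(-13 + 5) = -7/(-8) = -7*(-⅛) = 7/8)
1/X(A(2, 4), B) = 1/(7/8) = 8/7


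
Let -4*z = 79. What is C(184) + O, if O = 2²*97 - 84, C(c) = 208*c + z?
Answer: 154225/4 ≈ 38556.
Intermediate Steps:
z = -79/4 (z = -¼*79 = -79/4 ≈ -19.750)
C(c) = -79/4 + 208*c (C(c) = 208*c - 79/4 = -79/4 + 208*c)
O = 304 (O = 4*97 - 84 = 388 - 84 = 304)
C(184) + O = (-79/4 + 208*184) + 304 = (-79/4 + 38272) + 304 = 153009/4 + 304 = 154225/4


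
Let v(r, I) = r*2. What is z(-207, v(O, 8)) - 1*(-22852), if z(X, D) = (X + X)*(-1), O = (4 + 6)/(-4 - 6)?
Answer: 23266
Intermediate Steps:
O = -1 (O = 10/(-10) = 10*(-⅒) = -1)
v(r, I) = 2*r
z(X, D) = -2*X (z(X, D) = (2*X)*(-1) = -2*X)
z(-207, v(O, 8)) - 1*(-22852) = -2*(-207) - 1*(-22852) = 414 + 22852 = 23266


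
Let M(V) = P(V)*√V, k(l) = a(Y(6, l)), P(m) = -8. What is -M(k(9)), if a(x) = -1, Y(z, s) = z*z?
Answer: 8*I ≈ 8.0*I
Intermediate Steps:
Y(z, s) = z²
k(l) = -1
M(V) = -8*√V
-M(k(9)) = -(-8)*√(-1) = -(-8)*I = 8*I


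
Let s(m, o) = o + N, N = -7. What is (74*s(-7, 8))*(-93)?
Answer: -6882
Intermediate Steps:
s(m, o) = -7 + o (s(m, o) = o - 7 = -7 + o)
(74*s(-7, 8))*(-93) = (74*(-7 + 8))*(-93) = (74*1)*(-93) = 74*(-93) = -6882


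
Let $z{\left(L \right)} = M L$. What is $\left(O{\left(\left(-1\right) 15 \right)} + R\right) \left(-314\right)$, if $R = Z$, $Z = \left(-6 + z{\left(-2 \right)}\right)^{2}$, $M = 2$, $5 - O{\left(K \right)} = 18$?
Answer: $-27318$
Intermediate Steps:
$O{\left(K \right)} = -13$ ($O{\left(K \right)} = 5 - 18 = -13$)
$z{\left(L \right)} = 2 L$
$Z = 100$ ($Z = \left(-6 + 2 \left(-2\right)\right)^{2} = \left(-6 - 4\right)^{2} = \left(-10\right)^{2} = 100$)
$R = 100$
$\left(O{\left(\left(-1\right) 15 \right)} + R\right) \left(-314\right) = \left(-13 + 100\right) \left(-314\right) = 87 \left(-314\right) = -27318$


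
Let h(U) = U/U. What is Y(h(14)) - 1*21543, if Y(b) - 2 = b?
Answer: -21540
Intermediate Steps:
h(U) = 1
Y(b) = 2 + b
Y(h(14)) - 1*21543 = (2 + 1) - 1*21543 = 3 - 21543 = -21540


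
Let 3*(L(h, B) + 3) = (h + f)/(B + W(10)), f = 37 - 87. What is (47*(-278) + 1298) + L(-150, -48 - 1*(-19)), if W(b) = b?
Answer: -670747/57 ≈ -11767.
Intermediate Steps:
f = -50
L(h, B) = -3 + (-50 + h)/(3*(10 + B)) (L(h, B) = -3 + ((h - 50)/(B + 10))/3 = -3 + ((-50 + h)/(10 + B))/3 = -3 + (-50 + h)/(3*(10 + B)))
(47*(-278) + 1298) + L(-150, -48 - 1*(-19)) = (47*(-278) + 1298) + (-140 - 150 - 9*(-48 - 1*(-19)))/(3*(10 + (-48 - 1*(-19)))) = (-13066 + 1298) + (-140 - 150 - 9*(-48 + 19))/(3*(10 + (-48 + 19))) = -11768 + (-140 - 150 - 9*(-29))/(3*(10 - 29)) = -11768 + (⅓)*(-140 - 150 + 261)/(-19) = -11768 + (⅓)*(-1/19)*(-29) = -11768 + 29/57 = -670747/57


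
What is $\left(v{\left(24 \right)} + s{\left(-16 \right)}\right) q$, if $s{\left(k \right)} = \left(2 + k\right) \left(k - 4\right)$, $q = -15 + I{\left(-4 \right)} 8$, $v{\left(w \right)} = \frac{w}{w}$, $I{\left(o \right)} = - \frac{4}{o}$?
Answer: $-1967$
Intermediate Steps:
$v{\left(w \right)} = 1$
$q = -7$ ($q = -15 + - \frac{4}{-4} \cdot 8 = -15 + \left(-4\right) \left(- \frac{1}{4}\right) 8 = -15 + 1 \cdot 8 = -15 + 8 = -7$)
$s{\left(k \right)} = \left(-4 + k\right) \left(2 + k\right)$ ($s{\left(k \right)} = \left(2 + k\right) \left(-4 + k\right) = \left(-4 + k\right) \left(2 + k\right)$)
$\left(v{\left(24 \right)} + s{\left(-16 \right)}\right) q = \left(1 - \left(-24 - 256\right)\right) \left(-7\right) = \left(1 + \left(-8 + 256 + 32\right)\right) \left(-7\right) = \left(1 + 280\right) \left(-7\right) = 281 \left(-7\right) = -1967$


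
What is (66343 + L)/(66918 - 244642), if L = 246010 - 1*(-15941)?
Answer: -164147/88862 ≈ -1.8472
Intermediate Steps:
L = 261951 (L = 246010 + 15941 = 261951)
(66343 + L)/(66918 - 244642) = (66343 + 261951)/(66918 - 244642) = 328294/(-177724) = 328294*(-1/177724) = -164147/88862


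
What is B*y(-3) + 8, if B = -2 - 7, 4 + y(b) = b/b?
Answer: 35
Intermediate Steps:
y(b) = -3 (y(b) = -4 + b/b = -4 + 1 = -3)
B = -9
B*y(-3) + 8 = -9*(-3) + 8 = 27 + 8 = 35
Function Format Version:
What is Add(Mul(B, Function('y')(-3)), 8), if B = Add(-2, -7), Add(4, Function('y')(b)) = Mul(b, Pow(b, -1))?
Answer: 35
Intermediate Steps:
Function('y')(b) = -3 (Function('y')(b) = Add(-4, Mul(b, Pow(b, -1))) = Add(-4, 1) = -3)
B = -9
Add(Mul(B, Function('y')(-3)), 8) = Add(Mul(-9, -3), 8) = Add(27, 8) = 35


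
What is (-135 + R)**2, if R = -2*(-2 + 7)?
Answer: 21025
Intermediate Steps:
R = -10 (R = -2*5 = -10)
(-135 + R)**2 = (-135 - 10)**2 = (-145)**2 = 21025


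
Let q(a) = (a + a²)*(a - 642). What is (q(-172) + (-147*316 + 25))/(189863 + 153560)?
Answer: -23987795/343423 ≈ -69.849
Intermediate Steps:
q(a) = (-642 + a)*(a + a²) (q(a) = (a + a²)*(-642 + a) = (-642 + a)*(a + a²))
(q(-172) + (-147*316 + 25))/(189863 + 153560) = (-172*(-642 + (-172)² - 641*(-172)) + (-147*316 + 25))/(189863 + 153560) = (-172*(-642 + 29584 + 110252) + (-46452 + 25))/343423 = (-172*139194 - 46427)*(1/343423) = (-23941368 - 46427)*(1/343423) = -23987795*1/343423 = -23987795/343423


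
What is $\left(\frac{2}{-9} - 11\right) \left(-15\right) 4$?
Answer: $\frac{2020}{3} \approx 673.33$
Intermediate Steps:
$\left(\frac{2}{-9} - 11\right) \left(-15\right) 4 = \left(2 \left(- \frac{1}{9}\right) - 11\right) \left(-15\right) 4 = \left(- \frac{2}{9} - 11\right) \left(-15\right) 4 = \left(- \frac{101}{9}\right) \left(-15\right) 4 = \frac{505}{3} \cdot 4 = \frac{2020}{3}$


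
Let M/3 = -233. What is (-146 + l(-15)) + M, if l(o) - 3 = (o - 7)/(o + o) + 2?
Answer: -12589/15 ≈ -839.27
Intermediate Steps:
l(o) = 5 + (-7 + o)/(2*o) (l(o) = 3 + ((o - 7)/(o + o) + 2) = 3 + ((-7 + o)/((2*o)) + 2) = 3 + ((-7 + o)*(1/(2*o)) + 2) = 3 + ((-7 + o)/(2*o) + 2) = 3 + (2 + (-7 + o)/(2*o)) = 5 + (-7 + o)/(2*o))
M = -699 (M = 3*(-233) = -699)
(-146 + l(-15)) + M = (-146 + (½)*(-7 + 11*(-15))/(-15)) - 699 = (-146 + (½)*(-1/15)*(-7 - 165)) - 699 = (-146 + (½)*(-1/15)*(-172)) - 699 = (-146 + 86/15) - 699 = -2104/15 - 699 = -12589/15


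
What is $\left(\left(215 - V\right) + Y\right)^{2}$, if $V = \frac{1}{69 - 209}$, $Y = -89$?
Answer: $\frac{311204881}{19600} \approx 15878.0$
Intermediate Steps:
$V = - \frac{1}{140}$ ($V = \frac{1}{-140} = - \frac{1}{140} \approx -0.0071429$)
$\left(\left(215 - V\right) + Y\right)^{2} = \left(\left(215 - - \frac{1}{140}\right) - 89\right)^{2} = \left(\left(215 + \frac{1}{140}\right) - 89\right)^{2} = \left(\frac{30101}{140} - 89\right)^{2} = \left(\frac{17641}{140}\right)^{2} = \frac{311204881}{19600}$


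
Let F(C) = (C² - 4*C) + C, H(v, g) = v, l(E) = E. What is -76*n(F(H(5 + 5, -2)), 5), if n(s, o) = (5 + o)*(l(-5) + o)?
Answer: 0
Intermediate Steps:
F(C) = C² - 3*C
n(s, o) = (-5 + o)*(5 + o) (n(s, o) = (5 + o)*(-5 + o) = (-5 + o)*(5 + o))
-76*n(F(H(5 + 5, -2)), 5) = -76*(-25 + 5²) = -76*(-25 + 25) = -76*0 = 0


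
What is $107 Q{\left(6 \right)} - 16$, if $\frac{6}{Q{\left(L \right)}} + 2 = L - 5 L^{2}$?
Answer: $- \frac{1729}{88} \approx -19.648$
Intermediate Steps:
$Q{\left(L \right)} = \frac{6}{-2 + L - 5 L^{2}}$ ($Q{\left(L \right)} = \frac{6}{-2 - \left(- L + 5 L^{2}\right)} = \frac{6}{-2 + L - 5 L^{2}}$)
$107 Q{\left(6 \right)} - 16 = 107 \left(- \frac{6}{2 - 6 + 5 \cdot 6^{2}}\right) - 16 = 107 \left(- \frac{6}{2 - 6 + 5 \cdot 36}\right) - 16 = 107 \left(- \frac{6}{2 - 6 + 180}\right) - 16 = 107 \left(- \frac{6}{176}\right) - 16 = 107 \left(\left(-6\right) \frac{1}{176}\right) - 16 = 107 \left(- \frac{3}{88}\right) - 16 = - \frac{321}{88} - 16 = - \frac{1729}{88}$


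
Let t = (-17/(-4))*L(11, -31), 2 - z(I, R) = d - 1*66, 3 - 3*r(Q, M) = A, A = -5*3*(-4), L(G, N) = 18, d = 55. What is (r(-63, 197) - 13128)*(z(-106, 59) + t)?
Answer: -2353313/2 ≈ -1.1767e+6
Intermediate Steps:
A = 60 (A = -15*(-4) = 60)
r(Q, M) = -19 (r(Q, M) = 1 - ⅓*60 = 1 - 20 = -19)
z(I, R) = 13 (z(I, R) = 2 - (55 - 1*66) = 2 - (55 - 66) = 2 - 1*(-11) = 2 + 11 = 13)
t = 153/2 (t = -17/(-4)*18 = -17*(-¼)*18 = (17/4)*18 = 153/2 ≈ 76.500)
(r(-63, 197) - 13128)*(z(-106, 59) + t) = (-19 - 13128)*(13 + 153/2) = -13147*179/2 = -2353313/2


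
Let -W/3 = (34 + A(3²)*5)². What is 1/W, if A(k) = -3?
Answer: -1/1083 ≈ -0.00092336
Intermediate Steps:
W = -1083 (W = -3*(34 - 3*5)² = -3*(34 - 15)² = -3*19² = -3*361 = -1083)
1/W = 1/(-1083) = -1/1083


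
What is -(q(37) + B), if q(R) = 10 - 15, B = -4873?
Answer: 4878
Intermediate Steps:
q(R) = -5
-(q(37) + B) = -(-5 - 4873) = -1*(-4878) = 4878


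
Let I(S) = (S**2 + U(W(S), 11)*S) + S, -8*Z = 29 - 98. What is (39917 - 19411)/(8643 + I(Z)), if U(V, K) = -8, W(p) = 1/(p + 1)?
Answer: 1312384/554049 ≈ 2.3687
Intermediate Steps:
W(p) = 1/(1 + p)
Z = 69/8 (Z = -(29 - 98)/8 = -1/8*(-69) = 69/8 ≈ 8.6250)
I(S) = S**2 - 7*S (I(S) = (S**2 - 8*S) + S = S**2 - 7*S)
(39917 - 19411)/(8643 + I(Z)) = (39917 - 19411)/(8643 + 69*(-7 + 69/8)/8) = 20506/(8643 + (69/8)*(13/8)) = 20506/(8643 + 897/64) = 20506/(554049/64) = 20506*(64/554049) = 1312384/554049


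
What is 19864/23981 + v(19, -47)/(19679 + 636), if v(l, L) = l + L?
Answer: 402865692/487174015 ≈ 0.82694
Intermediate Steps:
v(l, L) = L + l
19864/23981 + v(19, -47)/(19679 + 636) = 19864/23981 + (-47 + 19)/(19679 + 636) = 19864*(1/23981) - 28/20315 = 19864/23981 - 28*1/20315 = 19864/23981 - 28/20315 = 402865692/487174015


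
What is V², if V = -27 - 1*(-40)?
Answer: 169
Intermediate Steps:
V = 13 (V = -27 + 40 = 13)
V² = 13² = 169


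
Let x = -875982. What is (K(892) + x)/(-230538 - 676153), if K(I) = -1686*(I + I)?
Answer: 3883806/906691 ≈ 4.2835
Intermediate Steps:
K(I) = -3372*I
(K(892) + x)/(-230538 - 676153) = (-3372*892 - 875982)/(-230538 - 676153) = (-3007824 - 875982)/(-906691) = -3883806*(-1/906691) = 3883806/906691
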